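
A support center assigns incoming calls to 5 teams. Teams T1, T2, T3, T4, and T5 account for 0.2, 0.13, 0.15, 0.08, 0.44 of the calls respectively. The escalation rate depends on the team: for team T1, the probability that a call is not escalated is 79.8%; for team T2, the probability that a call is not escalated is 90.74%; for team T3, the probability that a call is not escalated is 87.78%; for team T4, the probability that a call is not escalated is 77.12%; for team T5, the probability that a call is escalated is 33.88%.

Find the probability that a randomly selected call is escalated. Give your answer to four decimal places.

P(E|T1) = 1 − 0.798 = 0.202.
P(E|T2) = 1 − 0.9074 = 0.0926.
P(E|T3) = 1 − 0.8778 = 0.1222.
P(E|T4) = 1 − 0.7712 = 0.2288.
Summing over the partition,
P(E) = P(E|T1)·P(T1) + P(E|T2)·P(T2) + P(E|T3)·P(T3) + P(E|T4)·P(T4) + P(E|T5)·P(T5)
      = 0.202·0.2 + 0.0926·0.13 + 0.1222·0.15 + 0.2288·0.08 + 0.3388·0.44
      = 0.0404 + 0.012038 + 0.01833 + 0.018304 + 0.149072 = 0.238144

P(E) ≈ 0.2381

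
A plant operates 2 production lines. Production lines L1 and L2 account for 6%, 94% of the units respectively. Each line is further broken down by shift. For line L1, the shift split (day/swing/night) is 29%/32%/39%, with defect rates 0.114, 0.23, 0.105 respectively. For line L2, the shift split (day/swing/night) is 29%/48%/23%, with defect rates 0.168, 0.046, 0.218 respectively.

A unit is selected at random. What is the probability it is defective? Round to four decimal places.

P(D|L1) = 0.29·0.114 + 0.32·0.23 + 0.39·0.105 = 0.03306 + 0.0736 + 0.04095 = 0.14761
P(D|L2) = 0.29·0.168 + 0.48·0.046 + 0.23·0.218 = 0.04872 + 0.02208 + 0.05014 = 0.12094
By total probability over the outer partition,
P(D) = 0.06·0.14761 + 0.94·0.12094
      = 0.0088566 + 0.1136836 = 0.1225402

P(D) ≈ 0.1225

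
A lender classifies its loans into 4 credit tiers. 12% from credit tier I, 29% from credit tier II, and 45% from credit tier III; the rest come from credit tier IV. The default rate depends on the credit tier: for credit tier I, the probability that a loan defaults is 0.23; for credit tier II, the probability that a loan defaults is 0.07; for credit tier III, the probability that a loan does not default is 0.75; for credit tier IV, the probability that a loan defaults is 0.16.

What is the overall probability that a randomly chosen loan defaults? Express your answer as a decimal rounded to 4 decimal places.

P(IV) = 1 − (0.12 + 0.29 + 0.45) = 0.14.
P(D|III) = 1 − 0.75 = 0.25.
P(D) = P(D|I)·P(I) + P(D|II)·P(II) + P(D|III)·P(III) + P(D|IV)·P(IV)
      = 0.23·0.12 + 0.07·0.29 + 0.25·0.45 + 0.16·0.14
      = 0.0276 + 0.0203 + 0.1125 + 0.0224 = 0.1828

0.1828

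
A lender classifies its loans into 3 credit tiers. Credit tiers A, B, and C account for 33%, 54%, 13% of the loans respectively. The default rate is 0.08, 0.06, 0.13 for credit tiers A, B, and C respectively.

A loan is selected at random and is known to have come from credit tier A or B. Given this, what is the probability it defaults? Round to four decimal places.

Let S = {A, B}.
P(S) = 0.33 + 0.54 = 0.87.
P(D ∩ S) = 0.08·0.33 + 0.06·0.54 = 0.0264 + 0.0324 = 0.0588.
P(D | S) = 0.0588 / 0.87 = 0.067586…

0.0676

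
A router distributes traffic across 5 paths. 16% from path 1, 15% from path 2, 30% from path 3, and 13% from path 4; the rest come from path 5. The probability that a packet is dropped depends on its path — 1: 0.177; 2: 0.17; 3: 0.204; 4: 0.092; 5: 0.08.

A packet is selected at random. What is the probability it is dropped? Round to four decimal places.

P(5) = 1 − (0.16 + 0.15 + 0.3 + 0.13) = 0.26.
By the law of total probability,
P(L) = P(L|1)·P(1) + P(L|2)·P(2) + P(L|3)·P(3) + P(L|4)·P(4) + P(L|5)·P(5)
      = 0.177·0.16 + 0.17·0.15 + 0.204·0.3 + 0.092·0.13 + 0.08·0.26
      = 0.02832 + 0.0255 + 0.0612 + 0.01196 + 0.0208 = 0.14778

0.1478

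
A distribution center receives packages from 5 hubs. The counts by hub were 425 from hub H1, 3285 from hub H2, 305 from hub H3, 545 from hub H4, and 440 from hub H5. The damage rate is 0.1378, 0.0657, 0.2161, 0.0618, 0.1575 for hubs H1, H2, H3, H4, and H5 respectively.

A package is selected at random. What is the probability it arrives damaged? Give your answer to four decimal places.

Total: 425 + 3285 + 305 + 545 + 440 = 5000.
P(H1) = 425/5000 = 0.085. P(H2) = 3285/5000 = 0.657. P(H3) = 305/5000 = 0.061. P(H4) = 545/5000 = 0.109. P(H5) = 440/5000 = 0.088.
P(D) = P(D|H1)·P(H1) + P(D|H2)·P(H2) + P(D|H3)·P(H3) + P(D|H4)·P(H4) + P(D|H5)·P(H5)
      = 0.1378·0.085 + 0.0657·0.657 + 0.2161·0.061 + 0.0618·0.109 + 0.1575·0.088
      = 0.011713 + 0.0431649 + 0.0131821 + 0.0067362 + 0.01386 = 0.0886562

0.0887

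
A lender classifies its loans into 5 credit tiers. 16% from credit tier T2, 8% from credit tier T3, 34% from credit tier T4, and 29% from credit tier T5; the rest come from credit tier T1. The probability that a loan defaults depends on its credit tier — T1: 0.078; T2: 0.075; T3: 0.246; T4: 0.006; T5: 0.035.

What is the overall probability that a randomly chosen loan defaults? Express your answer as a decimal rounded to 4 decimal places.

0.0540

P(T1) = 1 − (0.16 + 0.08 + 0.34 + 0.29) = 0.13.
P(D) = P(D|T1)·P(T1) + P(D|T2)·P(T2) + P(D|T3)·P(T3) + P(D|T4)·P(T4) + P(D|T5)·P(T5)
      = 0.078·0.13 + 0.075·0.16 + 0.246·0.08 + 0.006·0.34 + 0.035·0.29
      = 0.01014 + 0.012 + 0.01968 + 0.00204 + 0.01015 = 0.05401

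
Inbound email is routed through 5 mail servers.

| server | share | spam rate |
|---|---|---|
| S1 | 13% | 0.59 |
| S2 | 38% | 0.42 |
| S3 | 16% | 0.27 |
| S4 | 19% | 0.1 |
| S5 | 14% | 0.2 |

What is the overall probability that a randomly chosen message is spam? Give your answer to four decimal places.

P(S) ≈ 0.3265

By the law of total probability,
P(S) = P(S|S1)·P(S1) + P(S|S2)·P(S2) + P(S|S3)·P(S3) + P(S|S4)·P(S4) + P(S|S5)·P(S5)
      = 0.59·0.13 + 0.42·0.38 + 0.27·0.16 + 0.1·0.19 + 0.2·0.14
      = 0.0767 + 0.1596 + 0.0432 + 0.019 + 0.028 = 0.3265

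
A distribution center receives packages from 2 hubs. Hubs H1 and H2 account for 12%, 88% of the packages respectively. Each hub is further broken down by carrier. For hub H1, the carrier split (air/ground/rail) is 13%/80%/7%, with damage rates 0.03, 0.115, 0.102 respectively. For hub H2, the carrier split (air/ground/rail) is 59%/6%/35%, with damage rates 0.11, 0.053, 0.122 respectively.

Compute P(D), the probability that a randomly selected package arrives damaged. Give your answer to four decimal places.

P(D) ≈ 0.1099

P(D|H1) = 0.13·0.03 + 0.8·0.115 + 0.07·0.102 = 0.0039 + 0.092 + 0.00714 = 0.10304
P(D|H2) = 0.59·0.11 + 0.06·0.053 + 0.35·0.122 = 0.0649 + 0.00318 + 0.0427 = 0.11078
By total probability over the outer partition,
P(D) = 0.12·0.10304 + 0.88·0.11078
      = 0.0123648 + 0.0974864 = 0.1098512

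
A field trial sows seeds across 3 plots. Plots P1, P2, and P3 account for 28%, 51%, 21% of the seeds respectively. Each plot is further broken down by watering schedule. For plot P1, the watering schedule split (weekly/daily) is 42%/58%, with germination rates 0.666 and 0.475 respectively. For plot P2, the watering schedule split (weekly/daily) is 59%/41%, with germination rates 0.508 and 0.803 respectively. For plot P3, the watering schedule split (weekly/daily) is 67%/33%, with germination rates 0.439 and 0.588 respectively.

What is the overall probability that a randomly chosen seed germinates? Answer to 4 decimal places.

P(G|P1) = 0.42·0.666 + 0.58·0.475 = 0.27972 + 0.2755 = 0.55522
P(G|P2) = 0.59·0.508 + 0.41·0.803 = 0.29972 + 0.32923 = 0.62895
P(G|P3) = 0.67·0.439 + 0.33·0.588 = 0.29413 + 0.19404 = 0.48817
Then overall,
P(G) = 0.28·0.55522 + 0.51·0.62895 + 0.21·0.48817
      = 0.1554616 + 0.3207645 + 0.1025157 = 0.5787418

0.5787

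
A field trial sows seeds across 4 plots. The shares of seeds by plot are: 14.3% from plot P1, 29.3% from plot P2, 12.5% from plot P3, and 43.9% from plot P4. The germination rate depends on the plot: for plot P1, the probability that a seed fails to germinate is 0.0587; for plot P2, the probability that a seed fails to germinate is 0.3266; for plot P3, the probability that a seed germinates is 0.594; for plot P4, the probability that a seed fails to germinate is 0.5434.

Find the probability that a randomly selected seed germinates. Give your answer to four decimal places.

P(G|P1) = 1 − 0.0587 = 0.9413.
P(G|P2) = 1 − 0.3266 = 0.6734.
P(G|P4) = 1 − 0.5434 = 0.4566.
P(G) = P(G|P1)·P(P1) + P(G|P2)·P(P2) + P(G|P3)·P(P3) + P(G|P4)·P(P4)
      = 0.9413·0.143 + 0.6734·0.293 + 0.594·0.125 + 0.4566·0.439
      = 0.1346059 + 0.1973062 + 0.07425 + 0.2004474 = 0.6066095

0.6066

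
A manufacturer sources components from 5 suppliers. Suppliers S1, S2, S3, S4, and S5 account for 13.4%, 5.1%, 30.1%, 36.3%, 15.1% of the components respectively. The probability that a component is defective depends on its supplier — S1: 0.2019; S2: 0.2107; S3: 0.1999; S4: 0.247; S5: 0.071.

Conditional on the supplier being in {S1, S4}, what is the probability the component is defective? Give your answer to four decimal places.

0.2348

Let S = {S1, S4}.
P(S) = 0.134 + 0.363 = 0.497.
P(D ∩ S) = 0.2019·0.134 + 0.247·0.363 = 0.0270546 + 0.089661 = 0.1167156.
P(D | S) = 0.1167156 / 0.497 = 0.234840…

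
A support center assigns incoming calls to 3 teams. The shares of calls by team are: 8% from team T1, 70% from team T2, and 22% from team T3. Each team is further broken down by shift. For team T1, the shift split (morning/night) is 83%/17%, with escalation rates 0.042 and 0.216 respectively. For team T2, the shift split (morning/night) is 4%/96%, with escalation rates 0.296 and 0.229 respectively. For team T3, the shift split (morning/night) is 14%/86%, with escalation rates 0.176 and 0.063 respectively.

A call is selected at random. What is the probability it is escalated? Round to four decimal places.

P(E|T1) = 0.83·0.042 + 0.17·0.216 = 0.03486 + 0.03672 = 0.07158
P(E|T2) = 0.04·0.296 + 0.96·0.229 = 0.01184 + 0.21984 = 0.23168
P(E|T3) = 0.14·0.176 + 0.86·0.063 = 0.02464 + 0.05418 = 0.07882
Then overall,
P(E) = 0.08·0.07158 + 0.7·0.23168 + 0.22·0.07882
      = 0.0057264 + 0.162176 + 0.0173404 = 0.1852428

P(E) ≈ 0.1852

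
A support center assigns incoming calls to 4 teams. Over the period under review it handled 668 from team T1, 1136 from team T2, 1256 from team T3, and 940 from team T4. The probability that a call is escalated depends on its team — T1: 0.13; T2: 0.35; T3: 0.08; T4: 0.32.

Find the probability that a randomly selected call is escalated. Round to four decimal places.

Total: 668 + 1136 + 1256 + 940 = 4000.
P(T1) = 668/4000 = 0.167. P(T2) = 1136/4000 = 0.284. P(T3) = 1256/4000 = 0.314. P(T4) = 940/4000 = 0.235.
P(E) = P(E|T1)·P(T1) + P(E|T2)·P(T2) + P(E|T3)·P(T3) + P(E|T4)·P(T4)
      = 0.13·0.167 + 0.35·0.284 + 0.08·0.314 + 0.32·0.235
      = 0.02171 + 0.0994 + 0.02512 + 0.0752 = 0.22143

P(E) ≈ 0.2214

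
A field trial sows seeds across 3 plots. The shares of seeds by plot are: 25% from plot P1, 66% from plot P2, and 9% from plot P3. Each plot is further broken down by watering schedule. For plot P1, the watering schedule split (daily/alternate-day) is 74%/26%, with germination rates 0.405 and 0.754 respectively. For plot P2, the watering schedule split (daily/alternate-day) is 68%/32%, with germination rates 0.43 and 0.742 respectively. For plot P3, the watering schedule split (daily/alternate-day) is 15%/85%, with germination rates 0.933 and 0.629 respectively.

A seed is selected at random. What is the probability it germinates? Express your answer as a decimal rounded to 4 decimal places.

P(G) ≈ 0.5343

P(G|P1) = 0.74·0.405 + 0.26·0.754 = 0.2997 + 0.19604 = 0.49574
P(G|P2) = 0.68·0.43 + 0.32·0.742 = 0.2924 + 0.23744 = 0.52984
P(G|P3) = 0.15·0.933 + 0.85·0.629 = 0.13995 + 0.53465 = 0.6746
Then overall,
P(G) = 0.25·0.49574 + 0.66·0.52984 + 0.09·0.6746
      = 0.123935 + 0.3496944 + 0.060714 = 0.5343434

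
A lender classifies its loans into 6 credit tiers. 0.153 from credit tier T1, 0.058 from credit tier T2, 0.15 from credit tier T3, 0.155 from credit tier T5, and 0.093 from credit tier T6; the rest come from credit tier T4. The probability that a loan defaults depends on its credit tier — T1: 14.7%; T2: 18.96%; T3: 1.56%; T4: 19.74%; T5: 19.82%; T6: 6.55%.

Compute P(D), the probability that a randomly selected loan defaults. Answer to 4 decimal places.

P(T4) = 1 − (0.153 + 0.058 + 0.15 + 0.155 + 0.093) = 0.391.
P(D) = P(D|T1)·P(T1) + P(D|T2)·P(T2) + P(D|T3)·P(T3) + P(D|T4)·P(T4) + P(D|T5)·P(T5) + P(D|T6)·P(T6)
      = 0.147·0.153 + 0.1896·0.058 + 0.0156·0.15 + 0.1974·0.391 + 0.1982·0.155 + 0.0655·0.093
      = 0.022491 + 0.0109968 + 0.00234 + 0.0771834 + 0.030721 + 0.0060915 = 0.1498237

P(D) ≈ 0.1498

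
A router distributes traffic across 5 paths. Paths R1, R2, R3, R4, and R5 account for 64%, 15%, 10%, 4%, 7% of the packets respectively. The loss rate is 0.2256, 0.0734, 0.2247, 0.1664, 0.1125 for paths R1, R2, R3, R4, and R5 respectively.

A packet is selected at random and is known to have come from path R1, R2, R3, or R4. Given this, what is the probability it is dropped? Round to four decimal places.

Let S = {R1, R2, R3, R4}.
P(S) = 0.64 + 0.15 + 0.1 + 0.04 = 0.93.
P(L ∩ S) = 0.2256·0.64 + 0.0734·0.15 + 0.2247·0.1 + 0.1664·0.04 = 0.144384 + 0.01101 + 0.02247 + 0.006656 = 0.18452.
P(L | S) = 0.18452 / 0.93 = 0.198409…

0.1984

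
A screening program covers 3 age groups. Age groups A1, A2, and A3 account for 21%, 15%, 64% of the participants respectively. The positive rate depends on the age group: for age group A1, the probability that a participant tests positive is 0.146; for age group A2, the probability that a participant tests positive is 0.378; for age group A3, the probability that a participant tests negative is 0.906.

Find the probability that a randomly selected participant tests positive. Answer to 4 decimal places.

P(T|A3) = 1 − 0.906 = 0.094.
P(T) = P(T|A1)·P(A1) + P(T|A2)·P(A2) + P(T|A3)·P(A3)
      = 0.146·0.21 + 0.378·0.15 + 0.094·0.64
      = 0.03066 + 0.0567 + 0.06016 = 0.14752

0.1475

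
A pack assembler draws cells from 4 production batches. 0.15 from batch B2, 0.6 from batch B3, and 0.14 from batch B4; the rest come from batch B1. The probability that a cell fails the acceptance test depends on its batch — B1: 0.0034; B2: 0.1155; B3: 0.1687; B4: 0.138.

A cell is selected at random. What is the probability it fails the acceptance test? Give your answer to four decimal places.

P(B1) = 1 − (0.15 + 0.6 + 0.14) = 0.11.
P(F) = P(F|B1)·P(B1) + P(F|B2)·P(B2) + P(F|B3)·P(B3) + P(F|B4)·P(B4)
      = 0.0034·0.11 + 0.1155·0.15 + 0.1687·0.6 + 0.138·0.14
      = 0.000374 + 0.017325 + 0.10122 + 0.01932 = 0.138239

P(F) ≈ 0.1382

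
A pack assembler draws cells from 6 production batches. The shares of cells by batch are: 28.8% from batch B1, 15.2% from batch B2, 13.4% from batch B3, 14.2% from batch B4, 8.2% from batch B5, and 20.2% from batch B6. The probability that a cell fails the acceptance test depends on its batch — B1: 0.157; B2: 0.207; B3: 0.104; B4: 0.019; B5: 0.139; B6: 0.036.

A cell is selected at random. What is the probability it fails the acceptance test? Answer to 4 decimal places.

By the law of total probability,
P(F) = P(F|B1)·P(B1) + P(F|B2)·P(B2) + P(F|B3)·P(B3) + P(F|B4)·P(B4) + P(F|B5)·P(B5) + P(F|B6)·P(B6)
      = 0.157·0.288 + 0.207·0.152 + 0.104·0.134 + 0.019·0.142 + 0.139·0.082 + 0.036·0.202
      = 0.045216 + 0.031464 + 0.013936 + 0.002698 + 0.011398 + 0.007272 = 0.111984

0.1120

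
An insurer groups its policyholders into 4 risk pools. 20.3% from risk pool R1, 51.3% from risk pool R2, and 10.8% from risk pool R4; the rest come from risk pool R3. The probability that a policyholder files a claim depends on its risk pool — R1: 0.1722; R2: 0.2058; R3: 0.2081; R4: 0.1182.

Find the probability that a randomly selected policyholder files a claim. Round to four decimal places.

0.1899

P(R3) = 1 − (0.203 + 0.513 + 0.108) = 0.176.
Summing over the partition,
P(C) = P(C|R1)·P(R1) + P(C|R2)·P(R2) + P(C|R3)·P(R3) + P(C|R4)·P(R4)
      = 0.1722·0.203 + 0.2058·0.513 + 0.2081·0.176 + 0.1182·0.108
      = 0.0349566 + 0.1055754 + 0.0366256 + 0.0127656 = 0.1899232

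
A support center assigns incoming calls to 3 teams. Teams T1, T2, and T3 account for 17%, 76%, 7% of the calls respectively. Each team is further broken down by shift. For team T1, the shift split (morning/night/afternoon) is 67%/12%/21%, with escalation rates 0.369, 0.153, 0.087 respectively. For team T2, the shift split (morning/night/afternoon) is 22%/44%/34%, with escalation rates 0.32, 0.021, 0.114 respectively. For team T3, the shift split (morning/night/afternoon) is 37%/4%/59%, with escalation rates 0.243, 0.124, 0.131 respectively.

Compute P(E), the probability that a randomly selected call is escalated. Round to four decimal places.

0.1503

P(E|T1) = 0.67·0.369 + 0.12·0.153 + 0.21·0.087 = 0.24723 + 0.01836 + 0.01827 = 0.28386
P(E|T2) = 0.22·0.32 + 0.44·0.021 + 0.34·0.114 = 0.0704 + 0.00924 + 0.03876 = 0.1184
P(E|T3) = 0.37·0.243 + 0.04·0.124 + 0.59·0.131 = 0.08991 + 0.00496 + 0.07729 = 0.17216
By total probability over the outer partition,
P(E) = 0.17·0.28386 + 0.76·0.1184 + 0.07·0.17216
      = 0.0482562 + 0.089984 + 0.0120512 = 0.1502914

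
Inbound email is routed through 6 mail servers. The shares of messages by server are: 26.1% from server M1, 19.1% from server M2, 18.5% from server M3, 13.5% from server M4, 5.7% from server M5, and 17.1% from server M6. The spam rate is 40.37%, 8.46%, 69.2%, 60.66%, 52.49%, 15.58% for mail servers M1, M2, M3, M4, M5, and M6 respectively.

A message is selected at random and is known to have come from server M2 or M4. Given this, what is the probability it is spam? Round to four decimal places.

Let J = {M2, M4}.
P(J) = 0.191 + 0.135 = 0.326.
P(S ∩ J) = 0.0846·0.191 + 0.6066·0.135 = 0.0161586 + 0.081891 = 0.0980496.
P(S | J) = 0.0980496 / 0.326 = 0.300766…

0.3008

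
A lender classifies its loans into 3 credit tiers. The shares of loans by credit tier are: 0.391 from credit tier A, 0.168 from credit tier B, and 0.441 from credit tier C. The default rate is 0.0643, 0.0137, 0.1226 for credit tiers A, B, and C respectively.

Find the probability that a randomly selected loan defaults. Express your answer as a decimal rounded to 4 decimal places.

By the law of total probability,
P(D) = P(D|A)·P(A) + P(D|B)·P(B) + P(D|C)·P(C)
      = 0.0643·0.391 + 0.0137·0.168 + 0.1226·0.441
      = 0.0251413 + 0.0023016 + 0.0540666 = 0.0815095

P(D) ≈ 0.0815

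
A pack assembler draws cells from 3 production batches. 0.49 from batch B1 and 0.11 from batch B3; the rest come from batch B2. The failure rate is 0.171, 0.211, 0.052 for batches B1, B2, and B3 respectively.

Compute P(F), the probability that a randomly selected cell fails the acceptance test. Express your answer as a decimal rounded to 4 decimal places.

P(B2) = 1 − (0.49 + 0.11) = 0.4.
Summing over the partition,
P(F) = P(F|B1)·P(B1) + P(F|B2)·P(B2) + P(F|B3)·P(B3)
      = 0.171·0.49 + 0.211·0.4 + 0.052·0.11
      = 0.08379 + 0.0844 + 0.00572 = 0.17391

P(F) ≈ 0.1739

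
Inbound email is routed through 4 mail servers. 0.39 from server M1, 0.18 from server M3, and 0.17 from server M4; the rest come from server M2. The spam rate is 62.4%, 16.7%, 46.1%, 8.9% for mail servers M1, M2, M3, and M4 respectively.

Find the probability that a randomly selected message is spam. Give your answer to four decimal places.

P(M2) = 1 − (0.39 + 0.18 + 0.17) = 0.26.
By the law of total probability,
P(S) = P(S|M1)·P(M1) + P(S|M2)·P(M2) + P(S|M3)·P(M3) + P(S|M4)·P(M4)
      = 0.624·0.39 + 0.167·0.26 + 0.461·0.18 + 0.089·0.17
      = 0.24336 + 0.04342 + 0.08298 + 0.01513 = 0.38489

0.3849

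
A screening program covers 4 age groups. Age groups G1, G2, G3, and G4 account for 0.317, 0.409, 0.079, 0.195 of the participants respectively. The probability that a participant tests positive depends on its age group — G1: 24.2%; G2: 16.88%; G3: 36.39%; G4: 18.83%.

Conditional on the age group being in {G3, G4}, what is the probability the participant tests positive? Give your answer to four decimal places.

P(T|S) ≈ 0.2389

Let S = {G3, G4}.
P(S) = 0.079 + 0.195 = 0.274.
P(T ∩ S) = 0.3639·0.079 + 0.1883·0.195 = 0.0287481 + 0.0367185 = 0.0654666.
P(T | S) = 0.0654666 / 0.274 = 0.238929…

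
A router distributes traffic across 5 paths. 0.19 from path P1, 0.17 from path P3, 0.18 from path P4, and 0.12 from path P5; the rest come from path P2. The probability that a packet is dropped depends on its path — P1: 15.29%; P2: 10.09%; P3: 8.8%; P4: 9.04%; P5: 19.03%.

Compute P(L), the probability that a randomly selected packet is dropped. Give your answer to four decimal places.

P(P2) = 1 − (0.19 + 0.17 + 0.18 + 0.12) = 0.34.
P(L) = P(L|P1)·P(P1) + P(L|P2)·P(P2) + P(L|P3)·P(P3) + P(L|P4)·P(P4) + P(L|P5)·P(P5)
      = 0.1529·0.19 + 0.1009·0.34 + 0.088·0.17 + 0.0904·0.18 + 0.1903·0.12
      = 0.029051 + 0.034306 + 0.01496 + 0.016272 + 0.022836 = 0.117425

P(L) ≈ 0.1174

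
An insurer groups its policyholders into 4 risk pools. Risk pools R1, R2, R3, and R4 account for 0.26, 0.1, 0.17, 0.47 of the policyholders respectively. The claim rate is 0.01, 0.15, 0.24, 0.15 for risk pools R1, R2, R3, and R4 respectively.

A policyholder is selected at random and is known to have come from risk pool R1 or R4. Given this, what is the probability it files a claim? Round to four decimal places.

0.1001

Let S = {R1, R4}.
P(S) = 0.26 + 0.47 = 0.73.
P(C ∩ S) = 0.01·0.26 + 0.15·0.47 = 0.0026 + 0.0705 = 0.0731.
P(C | S) = 0.0731 / 0.73 = 0.100137…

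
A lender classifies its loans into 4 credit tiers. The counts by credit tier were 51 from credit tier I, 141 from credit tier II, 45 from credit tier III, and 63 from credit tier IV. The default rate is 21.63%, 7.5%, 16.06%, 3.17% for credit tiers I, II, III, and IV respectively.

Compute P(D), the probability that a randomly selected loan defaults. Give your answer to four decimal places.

Total: 51 + 141 + 45 + 63 = 300.
P(I) = 51/300 = 0.17. P(II) = 141/300 = 0.47. P(III) = 45/300 = 0.15. P(IV) = 63/300 = 0.21.
Using total probability over the partition,
P(D) = P(D|I)·P(I) + P(D|II)·P(II) + P(D|III)·P(III) + P(D|IV)·P(IV)
      = 0.2163·0.17 + 0.075·0.47 + 0.1606·0.15 + 0.0317·0.21
      = 0.036771 + 0.03525 + 0.02409 + 0.006657 = 0.102768

P(D) ≈ 0.1028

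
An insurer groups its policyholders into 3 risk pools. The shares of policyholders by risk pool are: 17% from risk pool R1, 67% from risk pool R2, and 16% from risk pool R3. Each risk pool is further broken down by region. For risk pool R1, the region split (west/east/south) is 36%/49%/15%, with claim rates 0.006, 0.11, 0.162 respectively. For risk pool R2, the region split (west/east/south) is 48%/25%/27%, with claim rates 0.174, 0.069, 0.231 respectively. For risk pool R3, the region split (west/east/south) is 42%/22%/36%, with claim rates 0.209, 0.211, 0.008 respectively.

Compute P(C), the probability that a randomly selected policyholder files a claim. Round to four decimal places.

P(C|R1) = 0.36·0.006 + 0.49·0.11 + 0.15·0.162 = 0.00216 + 0.0539 + 0.0243 = 0.08036
P(C|R2) = 0.48·0.174 + 0.25·0.069 + 0.27·0.231 = 0.08352 + 0.01725 + 0.06237 = 0.16314
P(C|R3) = 0.42·0.209 + 0.22·0.211 + 0.36·0.008 = 0.08778 + 0.04642 + 0.00288 = 0.13708
Then overall,
P(C) = 0.17·0.08036 + 0.67·0.16314 + 0.16·0.13708
      = 0.0136612 + 0.1093038 + 0.0219328 = 0.1448978

P(C) ≈ 0.1449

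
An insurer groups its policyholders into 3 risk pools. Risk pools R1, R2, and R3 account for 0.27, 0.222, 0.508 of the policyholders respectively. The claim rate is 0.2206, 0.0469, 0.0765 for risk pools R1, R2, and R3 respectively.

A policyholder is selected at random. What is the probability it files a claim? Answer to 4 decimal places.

P(C) ≈ 0.1088

P(C) = P(C|R1)·P(R1) + P(C|R2)·P(R2) + P(C|R3)·P(R3)
      = 0.2206·0.27 + 0.0469·0.222 + 0.0765·0.508
      = 0.059562 + 0.0104118 + 0.038862 = 0.1088358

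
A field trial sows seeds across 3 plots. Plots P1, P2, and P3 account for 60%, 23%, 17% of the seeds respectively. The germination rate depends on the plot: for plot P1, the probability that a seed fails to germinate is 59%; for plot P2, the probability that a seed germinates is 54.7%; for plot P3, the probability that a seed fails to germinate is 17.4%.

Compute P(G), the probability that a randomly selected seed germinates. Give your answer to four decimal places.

P(G|P1) = 1 − 0.59 = 0.41.
P(G|P3) = 1 − 0.174 = 0.826.
P(G) = P(G|P1)·P(P1) + P(G|P2)·P(P2) + P(G|P3)·P(P3)
      = 0.41·0.6 + 0.547·0.23 + 0.826·0.17
      = 0.246 + 0.12581 + 0.14042 = 0.51223

P(G) ≈ 0.5122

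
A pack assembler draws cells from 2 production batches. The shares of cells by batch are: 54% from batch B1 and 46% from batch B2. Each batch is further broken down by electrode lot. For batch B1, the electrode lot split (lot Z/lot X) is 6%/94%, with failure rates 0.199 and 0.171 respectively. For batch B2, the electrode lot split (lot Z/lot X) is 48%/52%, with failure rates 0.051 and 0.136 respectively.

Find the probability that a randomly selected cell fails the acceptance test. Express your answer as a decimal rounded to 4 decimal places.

P(F|B1) = 0.06·0.199 + 0.94·0.171 = 0.01194 + 0.16074 = 0.17268
P(F|B2) = 0.48·0.051 + 0.52·0.136 = 0.02448 + 0.07072 = 0.0952
By total probability over the outer partition,
P(F) = 0.54·0.17268 + 0.46·0.0952
      = 0.0932472 + 0.043792 = 0.1370392

0.1370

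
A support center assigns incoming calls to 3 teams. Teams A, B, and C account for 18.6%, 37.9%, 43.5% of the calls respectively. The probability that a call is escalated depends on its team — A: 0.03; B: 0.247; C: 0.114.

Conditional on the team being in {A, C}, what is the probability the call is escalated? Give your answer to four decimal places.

0.0888

Let S = {A, C}.
P(S) = 0.186 + 0.435 = 0.621.
P(E ∩ S) = 0.03·0.186 + 0.114·0.435 = 0.00558 + 0.04959 = 0.05517.
P(E | S) = 0.05517 / 0.621 = 0.088841…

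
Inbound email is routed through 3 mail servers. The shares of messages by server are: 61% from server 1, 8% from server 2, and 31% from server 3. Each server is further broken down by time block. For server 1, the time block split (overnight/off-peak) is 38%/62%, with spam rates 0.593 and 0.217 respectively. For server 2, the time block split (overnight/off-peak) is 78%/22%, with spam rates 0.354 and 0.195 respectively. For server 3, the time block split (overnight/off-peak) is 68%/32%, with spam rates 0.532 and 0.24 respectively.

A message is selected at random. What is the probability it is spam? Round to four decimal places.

0.3810

P(S|1) = 0.38·0.593 + 0.62·0.217 = 0.22534 + 0.13454 = 0.35988
P(S|2) = 0.78·0.354 + 0.22·0.195 = 0.27612 + 0.0429 = 0.31902
P(S|3) = 0.68·0.532 + 0.32·0.24 = 0.36176 + 0.0768 = 0.43856
Then overall,
P(S) = 0.61·0.35988 + 0.08·0.31902 + 0.31·0.43856
      = 0.2195268 + 0.0255216 + 0.1359536 = 0.381002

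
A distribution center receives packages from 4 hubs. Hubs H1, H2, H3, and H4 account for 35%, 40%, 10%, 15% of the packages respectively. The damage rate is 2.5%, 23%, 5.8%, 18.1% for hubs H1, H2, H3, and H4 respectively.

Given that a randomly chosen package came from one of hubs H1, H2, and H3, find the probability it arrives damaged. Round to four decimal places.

Let S = {H1, H2, H3}.
P(S) = 0.35 + 0.4 + 0.1 = 0.85.
P(D ∩ S) = 0.025·0.35 + 0.23·0.4 + 0.058·0.1 = 0.00875 + 0.092 + 0.0058 = 0.10655.
P(D | S) = 0.10655 / 0.85 = 0.125353…

0.1254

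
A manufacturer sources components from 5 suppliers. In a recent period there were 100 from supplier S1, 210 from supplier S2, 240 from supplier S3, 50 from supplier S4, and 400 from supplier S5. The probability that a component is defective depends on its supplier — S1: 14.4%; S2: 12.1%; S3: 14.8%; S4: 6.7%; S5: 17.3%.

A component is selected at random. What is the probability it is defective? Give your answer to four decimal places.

P(D) ≈ 0.1479

Total: 100 + 210 + 240 + 50 + 400 = 1000.
P(S1) = 100/1000 = 0.1. P(S2) = 210/1000 = 0.21. P(S3) = 240/1000 = 0.24. P(S4) = 50/1000 = 0.05. P(S5) = 400/1000 = 0.4.
P(D) = P(D|S1)·P(S1) + P(D|S2)·P(S2) + P(D|S3)·P(S3) + P(D|S4)·P(S4) + P(D|S5)·P(S5)
      = 0.144·0.1 + 0.121·0.21 + 0.148·0.24 + 0.067·0.05 + 0.173·0.4
      = 0.0144 + 0.02541 + 0.03552 + 0.00335 + 0.0692 = 0.14788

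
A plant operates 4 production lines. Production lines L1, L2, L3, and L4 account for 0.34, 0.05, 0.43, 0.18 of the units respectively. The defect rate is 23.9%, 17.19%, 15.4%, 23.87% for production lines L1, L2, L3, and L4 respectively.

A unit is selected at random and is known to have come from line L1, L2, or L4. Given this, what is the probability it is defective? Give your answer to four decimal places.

Let S = {L1, L2, L4}.
P(S) = 0.34 + 0.05 + 0.18 = 0.57.
P(D ∩ S) = 0.239·0.34 + 0.1719·0.05 + 0.2387·0.18 = 0.08126 + 0.008595 + 0.042966 = 0.132821.
P(D | S) = 0.132821 / 0.57 = 0.233019…

0.2330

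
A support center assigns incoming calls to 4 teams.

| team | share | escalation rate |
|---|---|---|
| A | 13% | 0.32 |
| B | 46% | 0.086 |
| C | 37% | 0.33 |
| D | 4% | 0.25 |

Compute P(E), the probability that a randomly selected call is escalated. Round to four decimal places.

Summing over the partition,
P(E) = P(E|A)·P(A) + P(E|B)·P(B) + P(E|C)·P(C) + P(E|D)·P(D)
      = 0.32·0.13 + 0.086·0.46 + 0.33·0.37 + 0.25·0.04
      = 0.0416 + 0.03956 + 0.1221 + 0.01 = 0.21326

0.2133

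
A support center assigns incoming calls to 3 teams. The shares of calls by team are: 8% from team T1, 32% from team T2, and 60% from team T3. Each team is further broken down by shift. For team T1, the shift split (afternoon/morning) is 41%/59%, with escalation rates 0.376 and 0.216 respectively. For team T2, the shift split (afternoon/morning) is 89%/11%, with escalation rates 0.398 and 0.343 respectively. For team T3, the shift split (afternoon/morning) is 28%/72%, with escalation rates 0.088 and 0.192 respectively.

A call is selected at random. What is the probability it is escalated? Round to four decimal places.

P(E|T1) = 0.41·0.376 + 0.59·0.216 = 0.15416 + 0.12744 = 0.2816
P(E|T2) = 0.89·0.398 + 0.11·0.343 = 0.35422 + 0.03773 = 0.39195
P(E|T3) = 0.28·0.088 + 0.72·0.192 = 0.02464 + 0.13824 = 0.16288
Then overall,
P(E) = 0.08·0.2816 + 0.32·0.39195 + 0.6·0.16288
      = 0.022528 + 0.125424 + 0.097728 = 0.24568

P(E) ≈ 0.2457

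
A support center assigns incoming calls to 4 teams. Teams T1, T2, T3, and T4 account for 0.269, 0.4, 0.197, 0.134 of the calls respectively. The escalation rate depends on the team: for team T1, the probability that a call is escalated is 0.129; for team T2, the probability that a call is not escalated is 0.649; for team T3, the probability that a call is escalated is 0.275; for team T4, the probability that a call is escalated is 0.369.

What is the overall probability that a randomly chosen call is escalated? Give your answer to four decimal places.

P(E) ≈ 0.2787

P(E|T2) = 1 − 0.649 = 0.351.
P(E) = P(E|T1)·P(T1) + P(E|T2)·P(T2) + P(E|T3)·P(T3) + P(E|T4)·P(T4)
      = 0.129·0.269 + 0.351·0.4 + 0.275·0.197 + 0.369·0.134
      = 0.034701 + 0.1404 + 0.054175 + 0.049446 = 0.278722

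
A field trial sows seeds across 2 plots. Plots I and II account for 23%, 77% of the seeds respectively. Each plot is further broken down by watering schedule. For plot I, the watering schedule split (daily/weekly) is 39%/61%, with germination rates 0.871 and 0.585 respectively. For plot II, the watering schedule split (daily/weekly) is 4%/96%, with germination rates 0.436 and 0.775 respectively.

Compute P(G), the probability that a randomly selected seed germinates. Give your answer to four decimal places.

P(G|I) = 0.39·0.871 + 0.61·0.585 = 0.33969 + 0.35685 = 0.69654
P(G|II) = 0.04·0.436 + 0.96·0.775 = 0.01744 + 0.744 = 0.76144
By total probability over the outer partition,
P(G) = 0.23·0.69654 + 0.77·0.76144
      = 0.1602042 + 0.5863088 = 0.746513

0.7465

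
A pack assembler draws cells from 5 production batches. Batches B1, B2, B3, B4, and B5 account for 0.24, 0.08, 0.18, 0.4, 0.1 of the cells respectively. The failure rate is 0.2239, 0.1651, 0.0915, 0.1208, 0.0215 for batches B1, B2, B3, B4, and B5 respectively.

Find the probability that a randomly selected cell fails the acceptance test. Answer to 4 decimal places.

0.1339

P(F) = P(F|B1)·P(B1) + P(F|B2)·P(B2) + P(F|B3)·P(B3) + P(F|B4)·P(B4) + P(F|B5)·P(B5)
      = 0.2239·0.24 + 0.1651·0.08 + 0.0915·0.18 + 0.1208·0.4 + 0.0215·0.1
      = 0.053736 + 0.013208 + 0.01647 + 0.04832 + 0.00215 = 0.133884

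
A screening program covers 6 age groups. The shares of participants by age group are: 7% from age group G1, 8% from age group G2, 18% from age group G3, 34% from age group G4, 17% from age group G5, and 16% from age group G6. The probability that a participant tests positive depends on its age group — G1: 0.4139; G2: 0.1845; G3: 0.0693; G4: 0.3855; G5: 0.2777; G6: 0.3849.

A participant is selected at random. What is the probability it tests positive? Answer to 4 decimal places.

P(T) ≈ 0.2961

Summing over the partition,
P(T) = P(T|G1)·P(G1) + P(T|G2)·P(G2) + P(T|G3)·P(G3) + P(T|G4)·P(G4) + P(T|G5)·P(G5) + P(T|G6)·P(G6)
      = 0.4139·0.07 + 0.1845·0.08 + 0.0693·0.18 + 0.3855·0.34 + 0.2777·0.17 + 0.3849·0.16
      = 0.028973 + 0.01476 + 0.012474 + 0.13107 + 0.047209 + 0.061584 = 0.29607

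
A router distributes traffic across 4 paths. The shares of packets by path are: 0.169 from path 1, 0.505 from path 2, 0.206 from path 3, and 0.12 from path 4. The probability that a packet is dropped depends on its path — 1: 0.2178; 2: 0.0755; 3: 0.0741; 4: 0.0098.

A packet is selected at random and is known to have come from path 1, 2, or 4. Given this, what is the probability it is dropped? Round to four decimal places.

Let S = {1, 2, 4}.
P(S) = 0.169 + 0.505 + 0.12 = 0.794.
P(L ∩ S) = 0.2178·0.169 + 0.0755·0.505 + 0.0098·0.12 = 0.0368082 + 0.0381275 + 0.001176 = 0.0761117.
P(L | S) = 0.0761117 / 0.794 = 0.095859…

0.0959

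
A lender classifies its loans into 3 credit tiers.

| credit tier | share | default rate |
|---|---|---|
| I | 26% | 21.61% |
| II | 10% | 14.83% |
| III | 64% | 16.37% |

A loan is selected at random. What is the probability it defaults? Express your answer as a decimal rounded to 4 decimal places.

P(D) = P(D|I)·P(I) + P(D|II)·P(II) + P(D|III)·P(III)
      = 0.2161·0.26 + 0.1483·0.1 + 0.1637·0.64
      = 0.056186 + 0.01483 + 0.104768 = 0.175784

P(D) ≈ 0.1758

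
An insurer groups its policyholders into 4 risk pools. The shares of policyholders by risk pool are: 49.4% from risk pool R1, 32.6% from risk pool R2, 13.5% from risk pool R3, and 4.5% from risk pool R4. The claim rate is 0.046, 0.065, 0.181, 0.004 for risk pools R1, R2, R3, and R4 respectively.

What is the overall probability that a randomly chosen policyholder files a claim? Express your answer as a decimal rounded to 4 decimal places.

0.0685

P(C) = P(C|R1)·P(R1) + P(C|R2)·P(R2) + P(C|R3)·P(R3) + P(C|R4)·P(R4)
      = 0.046·0.494 + 0.065·0.326 + 0.181·0.135 + 0.004·0.045
      = 0.022724 + 0.02119 + 0.024435 + 0.00018 = 0.068529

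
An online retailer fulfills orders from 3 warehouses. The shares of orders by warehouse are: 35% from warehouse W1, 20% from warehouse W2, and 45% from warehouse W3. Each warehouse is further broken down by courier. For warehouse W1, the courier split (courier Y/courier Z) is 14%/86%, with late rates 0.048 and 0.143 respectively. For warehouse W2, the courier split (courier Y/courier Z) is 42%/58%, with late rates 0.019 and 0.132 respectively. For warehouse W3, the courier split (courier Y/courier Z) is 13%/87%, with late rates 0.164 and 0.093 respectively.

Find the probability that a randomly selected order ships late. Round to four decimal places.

P(L) ≈ 0.1083

P(L|W1) = 0.14·0.048 + 0.86·0.143 = 0.00672 + 0.12298 = 0.1297
P(L|W2) = 0.42·0.019 + 0.58·0.132 = 0.00798 + 0.07656 = 0.08454
P(L|W3) = 0.13·0.164 + 0.87·0.093 = 0.02132 + 0.08091 = 0.10223
Then overall,
P(L) = 0.35·0.1297 + 0.2·0.08454 + 0.45·0.10223
      = 0.045395 + 0.016908 + 0.0460035 = 0.1083065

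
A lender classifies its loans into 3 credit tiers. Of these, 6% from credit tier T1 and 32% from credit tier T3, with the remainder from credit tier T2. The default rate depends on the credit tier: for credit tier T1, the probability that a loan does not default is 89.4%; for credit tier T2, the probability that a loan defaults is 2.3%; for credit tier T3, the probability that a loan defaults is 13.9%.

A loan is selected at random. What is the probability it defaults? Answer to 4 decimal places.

P(D) ≈ 0.0651

P(T2) = 1 − (0.06 + 0.32) = 0.62.
P(D|T1) = 1 − 0.894 = 0.106.
P(D) = P(D|T1)·P(T1) + P(D|T2)·P(T2) + P(D|T3)·P(T3)
      = 0.106·0.06 + 0.023·0.62 + 0.139·0.32
      = 0.00636 + 0.01426 + 0.04448 = 0.0651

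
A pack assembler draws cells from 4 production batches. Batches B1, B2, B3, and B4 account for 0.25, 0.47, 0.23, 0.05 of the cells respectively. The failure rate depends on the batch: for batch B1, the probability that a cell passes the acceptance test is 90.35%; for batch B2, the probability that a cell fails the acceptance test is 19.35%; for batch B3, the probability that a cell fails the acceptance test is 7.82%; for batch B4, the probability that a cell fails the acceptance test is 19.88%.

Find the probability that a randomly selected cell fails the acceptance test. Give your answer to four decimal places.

0.1430

P(F|B1) = 1 − 0.9035 = 0.0965.
By the law of total probability,
P(F) = P(F|B1)·P(B1) + P(F|B2)·P(B2) + P(F|B3)·P(B3) + P(F|B4)·P(B4)
      = 0.0965·0.25 + 0.1935·0.47 + 0.0782·0.23 + 0.1988·0.05
      = 0.024125 + 0.090945 + 0.017986 + 0.00994 = 0.142996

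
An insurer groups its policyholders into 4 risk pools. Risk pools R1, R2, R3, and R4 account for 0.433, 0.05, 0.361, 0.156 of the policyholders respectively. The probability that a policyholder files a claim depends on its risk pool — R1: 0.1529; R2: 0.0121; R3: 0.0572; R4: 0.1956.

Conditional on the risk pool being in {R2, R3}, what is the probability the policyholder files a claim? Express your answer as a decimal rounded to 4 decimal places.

0.0517

Let S = {R2, R3}.
P(S) = 0.05 + 0.361 = 0.411.
P(C ∩ S) = 0.0121·0.05 + 0.0572·0.361 = 0.000605 + 0.0206492 = 0.0212542.
P(C | S) = 0.0212542 / 0.411 = 0.051713…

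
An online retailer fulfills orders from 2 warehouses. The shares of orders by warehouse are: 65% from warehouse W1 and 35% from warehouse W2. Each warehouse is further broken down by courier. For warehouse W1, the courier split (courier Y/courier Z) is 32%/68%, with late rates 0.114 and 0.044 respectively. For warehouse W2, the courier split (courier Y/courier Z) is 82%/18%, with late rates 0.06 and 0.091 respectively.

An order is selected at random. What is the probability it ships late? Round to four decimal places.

P(L|W1) = 0.32·0.114 + 0.68·0.044 = 0.03648 + 0.02992 = 0.0664
P(L|W2) = 0.82·0.06 + 0.18·0.091 = 0.0492 + 0.01638 = 0.06558
By total probability over the outer partition,
P(L) = 0.65·0.0664 + 0.35·0.06558
      = 0.04316 + 0.022953 = 0.066113

P(L) ≈ 0.0661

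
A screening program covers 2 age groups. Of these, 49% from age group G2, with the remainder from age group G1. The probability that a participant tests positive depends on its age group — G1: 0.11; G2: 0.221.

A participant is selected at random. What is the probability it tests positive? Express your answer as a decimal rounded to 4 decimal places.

P(G1) = 1 − (0.49) = 0.51.
P(T) = P(T|G1)·P(G1) + P(T|G2)·P(G2)
      = 0.11·0.51 + 0.221·0.49
      = 0.0561 + 0.10829 = 0.16439

0.1644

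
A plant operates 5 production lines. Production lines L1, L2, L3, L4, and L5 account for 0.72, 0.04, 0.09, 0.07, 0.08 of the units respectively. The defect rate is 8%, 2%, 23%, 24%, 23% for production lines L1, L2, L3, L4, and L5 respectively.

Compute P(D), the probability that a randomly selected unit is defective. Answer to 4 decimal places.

P(D) = P(D|L1)·P(L1) + P(D|L2)·P(L2) + P(D|L3)·P(L3) + P(D|L4)·P(L4) + P(D|L5)·P(L5)
      = 0.08·0.72 + 0.02·0.04 + 0.23·0.09 + 0.24·0.07 + 0.23·0.08
      = 0.0576 + 0.0008 + 0.0207 + 0.0168 + 0.0184 = 0.1143

P(D) ≈ 0.1143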